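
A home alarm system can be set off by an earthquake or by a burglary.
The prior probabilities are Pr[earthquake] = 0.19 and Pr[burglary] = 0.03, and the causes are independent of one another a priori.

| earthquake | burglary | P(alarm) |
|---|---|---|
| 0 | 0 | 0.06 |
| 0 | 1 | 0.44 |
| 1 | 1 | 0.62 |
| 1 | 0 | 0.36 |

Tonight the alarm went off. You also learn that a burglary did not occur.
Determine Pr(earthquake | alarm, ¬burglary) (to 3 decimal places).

P(alarm | ¬burglary) = 0.06*0.81 + 0.36*0.19 = 0.048600 + 0.068400 = 0.117000
Of this, 0.068400 comes from 0.36*0.19 (the earthquake=true cases).
Hence the posterior is 0.068400/0.117000 ≈ 0.585.

Pr(earthquake | alarm, ¬burglary) ≈ 0.585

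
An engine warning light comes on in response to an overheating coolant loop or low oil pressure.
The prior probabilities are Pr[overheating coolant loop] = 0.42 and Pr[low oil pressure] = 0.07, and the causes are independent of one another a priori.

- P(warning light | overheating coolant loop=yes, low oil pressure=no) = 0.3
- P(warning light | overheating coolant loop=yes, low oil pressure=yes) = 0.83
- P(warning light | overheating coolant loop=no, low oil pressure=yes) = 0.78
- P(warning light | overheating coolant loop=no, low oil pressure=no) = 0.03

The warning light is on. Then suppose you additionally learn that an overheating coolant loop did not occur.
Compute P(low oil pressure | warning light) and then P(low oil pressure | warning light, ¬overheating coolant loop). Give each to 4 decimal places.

P(warning light) = 0.03·0.58·0.93 + 0.78·0.58·0.07 + 0.3·0.42·0.93 + 0.83·0.42·0.07 = 0.016182 + 0.031668 + 0.117180 + 0.024402 = 0.189432
Restricting to configurations with low oil pressure present: 0.031668 + 0.024402 = 0.056070.
Hence the posterior is 0.056070/0.189432 ≈ 0.2960.

With the extra evidence:
Numerator (weight on configurations with low oil pressure): 0.78·0.07 = 0.054600
Normalizer over all consistent configurations: 0.03·0.93 + 0.78·0.07 = 0.082500
P(low oil pressure | warning light, ¬overheating coolant loop) = 0.054600/0.082500 ≈ 0.6618
Ruling out overheating coolant loop raises the posterior on low oil pressure — the flip side of explaining away.

P(low oil pressure | warning light) ≈ 0.2960; P(low oil pressure | warning light, ¬overheating coolant loop) ≈ 0.6618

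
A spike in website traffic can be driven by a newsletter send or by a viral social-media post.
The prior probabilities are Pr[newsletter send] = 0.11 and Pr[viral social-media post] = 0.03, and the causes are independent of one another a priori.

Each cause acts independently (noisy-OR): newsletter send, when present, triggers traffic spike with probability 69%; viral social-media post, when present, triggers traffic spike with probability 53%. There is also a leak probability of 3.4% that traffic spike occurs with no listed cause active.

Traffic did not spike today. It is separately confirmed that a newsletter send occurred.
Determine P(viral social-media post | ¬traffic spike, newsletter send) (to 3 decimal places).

Under noisy-OR, P(traffic spike | causes) = 1 − (1−0.034)·∏(1−qᵢ) over the active causes.
Numerator (weight on configurations with viral social-media post): 0.140746×0.03 = 0.004222
The normalizing constant is 0.29946×0.97 + 0.140746×0.03 = 0.294698
P(viral social-media post | ¬traffic spike, newsletter send) = 0.004222/0.294698 ≈ 0.014

P(viral social-media post | ¬traffic spike, newsletter send) ≈ 0.014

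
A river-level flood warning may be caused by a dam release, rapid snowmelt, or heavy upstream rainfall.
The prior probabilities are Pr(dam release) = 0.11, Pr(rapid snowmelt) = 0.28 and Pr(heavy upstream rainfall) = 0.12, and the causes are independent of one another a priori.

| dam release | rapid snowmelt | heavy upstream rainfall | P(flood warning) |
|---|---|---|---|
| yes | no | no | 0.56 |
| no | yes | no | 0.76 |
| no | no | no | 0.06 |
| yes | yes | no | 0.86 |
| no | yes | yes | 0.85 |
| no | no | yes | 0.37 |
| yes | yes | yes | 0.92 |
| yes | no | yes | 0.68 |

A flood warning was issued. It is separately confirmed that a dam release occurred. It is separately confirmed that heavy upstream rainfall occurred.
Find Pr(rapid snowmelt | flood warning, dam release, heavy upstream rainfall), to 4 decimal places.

Pr(rapid snowmelt | flood warning, dam release, heavy upstream rainfall) ≈ 0.3448

For the numerator, keep only rapid snowmelt=true terms: 0.92·0.28 = 0.257600
The normalizing constant is 0.68·0.72 + 0.92·0.28 = 0.747200
Posterior = 0.257600 / 0.747200 ≈ 0.3448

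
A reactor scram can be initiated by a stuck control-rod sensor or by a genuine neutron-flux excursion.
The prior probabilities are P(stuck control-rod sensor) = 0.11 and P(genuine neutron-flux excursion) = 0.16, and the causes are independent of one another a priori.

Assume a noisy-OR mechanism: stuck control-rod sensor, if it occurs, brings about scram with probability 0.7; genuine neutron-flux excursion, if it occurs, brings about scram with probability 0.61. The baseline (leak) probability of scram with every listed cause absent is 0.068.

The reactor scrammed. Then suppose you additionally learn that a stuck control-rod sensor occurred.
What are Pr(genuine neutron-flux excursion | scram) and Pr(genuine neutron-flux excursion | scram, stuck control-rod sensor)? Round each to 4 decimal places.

Under noisy-OR, P(scram | causes) = 1 − (1−0.068)·∏(1−qᵢ) over the active causes.
P(scram) = 0.068*0.89*0.84 + 0.63652*0.89*0.16 + 0.7204*0.11*0.84 + 0.890956*0.11*0.16 = 0.050837 + 0.090640 + 0.066565 + 0.015681 = 0.223723
The genuine neutron-flux excursion-present share is 0.090640 + 0.015681 = 0.106321.
P(genuine neutron-flux excursion | scram) = 0.106321 / 0.223723 ≈ 0.4752

Now also conditioning on stuck control-rod sensor=true:
Sum P(scram|·) weighted by the priors over both values of genuine neutron-flux excursion:
  P(scram | stuck control-rod sensor) = 0.7204*0.84 + 0.890956*0.16
        = 0.605136 + 0.142553 = 0.747689
Keeping only the genuine neutron-flux excursion-present terms gives 0.142553, so
  P(genuine neutron-flux excursion | scram, stuck control-rod sensor) = 0.142553 / 0.747689 ≈ 0.1907

Pr(genuine neutron-flux excursion | scram) ≈ 0.4752; Pr(genuine neutron-flux excursion | scram, stuck control-rod sensor) ≈ 0.1907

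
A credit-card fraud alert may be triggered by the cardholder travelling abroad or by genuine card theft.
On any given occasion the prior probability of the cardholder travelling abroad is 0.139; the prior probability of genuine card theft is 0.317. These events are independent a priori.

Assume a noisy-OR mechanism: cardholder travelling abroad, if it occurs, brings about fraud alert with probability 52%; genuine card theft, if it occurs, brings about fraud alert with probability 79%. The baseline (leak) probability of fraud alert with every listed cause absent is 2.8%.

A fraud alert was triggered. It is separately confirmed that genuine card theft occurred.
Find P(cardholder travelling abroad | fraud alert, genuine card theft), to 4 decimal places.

Under noisy-OR, P(fraud alert | causes) = 1 − (1−0.028)·∏(1−qᵢ) over the active causes.
P(fraud alert | genuine card theft) = 0.79588*0.861 + 0.902022*0.139 = 0.685253 + 0.125381 = 0.810634
The cardholder travelling abroad-present share is 0.902022*0.139 = 0.125381.
So P(cardholder travelling abroad | fraud alert, genuine card theft) = 0.125381/0.810634 ≈ 0.1547.

P(cardholder travelling abroad | fraud alert, genuine card theft) ≈ 0.1547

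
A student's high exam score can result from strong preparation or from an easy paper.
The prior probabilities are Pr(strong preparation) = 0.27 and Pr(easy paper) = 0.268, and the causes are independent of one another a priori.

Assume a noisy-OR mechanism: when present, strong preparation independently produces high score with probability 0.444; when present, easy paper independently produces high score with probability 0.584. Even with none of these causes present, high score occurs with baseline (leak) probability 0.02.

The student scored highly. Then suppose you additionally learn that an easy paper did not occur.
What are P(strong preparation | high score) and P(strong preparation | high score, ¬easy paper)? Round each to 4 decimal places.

Under noisy-OR, P(high score | causes) = 1 − (1−0.02)·∏(1−qᵢ) over the active causes.
By total probability over the 4 (strong preparation, easy paper) configurations:
  P(high score) = 0.02*0.73*0.732 + 0.59232*0.73*0.268 + 0.45512*0.27*0.732 + 0.77333*0.27*0.268
        = 0.010687 + 0.115881 + 0.089950 + 0.055958 = 0.272476
Configurations with strong preparation contribute 0.145908, so
  P(strong preparation | high score) = 0.145908 / 0.272476 ≈ 0.5355

With the extra evidence:
By total probability over both values of strong preparation:
  P(high score | ¬easy paper) = 0.02*0.73 + 0.45512*0.27
        = 0.014600 + 0.122882 = 0.137482
The terms with strong preparation present sum to 0.122882, so
  P(strong preparation | high score, ¬easy paper) = 0.122882 / 0.137482 ≈ 0.8938

P(strong preparation | high score) ≈ 0.5355; P(strong preparation | high score, ¬easy paper) ≈ 0.8938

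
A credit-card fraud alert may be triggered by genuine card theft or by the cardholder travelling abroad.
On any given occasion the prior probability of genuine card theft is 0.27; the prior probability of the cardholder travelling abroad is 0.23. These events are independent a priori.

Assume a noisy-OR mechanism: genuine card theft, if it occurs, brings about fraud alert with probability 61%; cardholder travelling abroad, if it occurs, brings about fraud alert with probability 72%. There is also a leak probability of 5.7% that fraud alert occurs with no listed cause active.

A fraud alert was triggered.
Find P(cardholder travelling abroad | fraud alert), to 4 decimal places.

Under noisy-OR, P(fraud alert | causes) = 1 − (1−0.057)·∏(1−qᵢ) over the active causes.
Sum P(fraud alert|·) weighted by the priors over the 4 (genuine card theft, cardholder travelling abroad) configurations:
  P(fraud alert) = 0.057·0.73·0.77 + 0.73596·0.73·0.23 + 0.63223·0.27·0.77 + 0.897024·0.27·0.23
        = 0.032040 + 0.123568 + 0.131441 + 0.055705 = 0.342754
The terms with cardholder travelling abroad present sum to 0.179273, so
  P(cardholder travelling abroad | fraud alert) = 0.179273 / 0.342754 ≈ 0.5230

P(cardholder travelling abroad | fraud alert) ≈ 0.5230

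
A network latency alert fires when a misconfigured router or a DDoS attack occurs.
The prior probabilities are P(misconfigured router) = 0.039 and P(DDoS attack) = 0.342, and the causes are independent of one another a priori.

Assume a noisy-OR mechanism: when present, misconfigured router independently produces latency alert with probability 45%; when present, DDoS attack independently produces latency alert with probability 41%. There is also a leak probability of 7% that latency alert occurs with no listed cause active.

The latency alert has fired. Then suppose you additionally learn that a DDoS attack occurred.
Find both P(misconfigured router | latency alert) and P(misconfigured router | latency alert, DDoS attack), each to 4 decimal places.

Under noisy-OR, P(latency alert | causes) = 1 − (1−0.07)·∏(1−qᵢ) over the active causes.
P(latency alert) = 0.07×0.961×0.658 + 0.4513×0.961×0.342 + 0.4885×0.039×0.658 + 0.698215×0.039×0.342 = 0.044264 + 0.148325 + 0.012536 + 0.009313 = 0.214438
The misconfigured router-present share is 0.012536 + 0.009313 = 0.021849.
Hence the posterior is 0.021849/0.214438 ≈ 0.1019.

Now also conditioning on DDoS attack=true:
Numerator (weight on configurations with misconfigured router): 0.698215×0.039 = 0.027230
Denominator P(latency alert | DDoS attack): 0.4513×0.961 + 0.698215×0.039 = 0.460929
Posterior = 0.027230 / 0.460929 ≈ 0.0591
This is intercausal reasoning (explaining away): once DDoS attack accounts for the latency alert, misconfigured router becomes less likely.

P(misconfigured router | latency alert) ≈ 0.1019; P(misconfigured router | latency alert, DDoS attack) ≈ 0.0591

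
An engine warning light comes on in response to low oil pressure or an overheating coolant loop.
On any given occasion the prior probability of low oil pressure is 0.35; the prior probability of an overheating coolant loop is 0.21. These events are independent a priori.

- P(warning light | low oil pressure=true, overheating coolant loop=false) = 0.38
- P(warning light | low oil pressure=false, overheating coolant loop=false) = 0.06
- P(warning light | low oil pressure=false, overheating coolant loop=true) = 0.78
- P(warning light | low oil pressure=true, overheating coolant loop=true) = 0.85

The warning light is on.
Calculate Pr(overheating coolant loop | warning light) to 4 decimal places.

Pr(overheating coolant loop | warning light) ≈ 0.5542

For the numerator, keep only overheating coolant loop=true terms: 0.106470 + 0.062475 = 0.168945
The normalizing constant is 0.06·0.65·0.79 + 0.78·0.65·0.21 + 0.38·0.35·0.79 + 0.85·0.35·0.21 = 0.304825
Posterior = 0.168945 / 0.304825 ≈ 0.5542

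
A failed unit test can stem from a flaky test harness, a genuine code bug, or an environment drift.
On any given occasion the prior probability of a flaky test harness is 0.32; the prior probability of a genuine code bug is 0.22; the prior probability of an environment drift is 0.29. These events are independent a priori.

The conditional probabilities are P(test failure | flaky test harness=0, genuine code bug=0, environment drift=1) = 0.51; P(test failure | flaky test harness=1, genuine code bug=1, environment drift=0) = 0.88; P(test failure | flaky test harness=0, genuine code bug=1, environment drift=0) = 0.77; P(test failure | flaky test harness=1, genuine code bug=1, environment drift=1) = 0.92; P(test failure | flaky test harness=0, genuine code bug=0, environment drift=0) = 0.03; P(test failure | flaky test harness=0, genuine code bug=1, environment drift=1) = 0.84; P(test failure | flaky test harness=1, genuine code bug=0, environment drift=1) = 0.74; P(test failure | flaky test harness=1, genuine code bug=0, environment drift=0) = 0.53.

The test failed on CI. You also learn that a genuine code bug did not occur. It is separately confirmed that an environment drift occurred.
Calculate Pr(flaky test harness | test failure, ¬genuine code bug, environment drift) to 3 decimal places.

Pr(flaky test harness | test failure, ¬genuine code bug, environment drift) ≈ 0.406

Numerator (weight on configurations with flaky test harness): 0.74*0.32 = 0.236800
Denominator P(test failure | ¬genuine code bug, environment drift): 0.51*0.68 + 0.74*0.32 = 0.583600
P(flaky test harness | test failure, ¬genuine code bug, environment drift) = 0.236800/0.583600 ≈ 0.406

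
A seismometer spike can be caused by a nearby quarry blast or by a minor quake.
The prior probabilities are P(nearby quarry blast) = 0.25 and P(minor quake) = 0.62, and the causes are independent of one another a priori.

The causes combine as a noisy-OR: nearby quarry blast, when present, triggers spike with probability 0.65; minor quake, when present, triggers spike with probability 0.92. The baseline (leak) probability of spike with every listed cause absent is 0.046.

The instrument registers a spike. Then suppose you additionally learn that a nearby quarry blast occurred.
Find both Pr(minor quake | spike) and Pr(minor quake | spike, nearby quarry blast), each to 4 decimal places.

Pr(minor quake | spike) ≈ 0.8837; Pr(minor quake | spike, nearby quarry blast) ≈ 0.7045

Under noisy-OR, P(spike | causes) = 1 − (1−0.046)·∏(1−qᵢ) over the active causes.
Numerator (weight on configurations with minor quake): 0.429511 + 0.150860 = 0.580371
Normalizer over all consistent configurations: 0.046×0.75×0.38 + 0.92368×0.75×0.62 + 0.6661×0.25×0.38 + 0.973288×0.25×0.62 = 0.656761
Posterior = 0.580371 / 0.656761 ≈ 0.8837

With the extra evidence:
P(spike | nearby quarry blast) = 0.6661×0.38 + 0.973288×0.62 = 0.253118 + 0.603439 = 0.856557
Of this, 0.603439 comes from 0.973288×0.62 (the minor quake=true cases).
Hence the posterior is 0.603439/0.856557 ≈ 0.7045.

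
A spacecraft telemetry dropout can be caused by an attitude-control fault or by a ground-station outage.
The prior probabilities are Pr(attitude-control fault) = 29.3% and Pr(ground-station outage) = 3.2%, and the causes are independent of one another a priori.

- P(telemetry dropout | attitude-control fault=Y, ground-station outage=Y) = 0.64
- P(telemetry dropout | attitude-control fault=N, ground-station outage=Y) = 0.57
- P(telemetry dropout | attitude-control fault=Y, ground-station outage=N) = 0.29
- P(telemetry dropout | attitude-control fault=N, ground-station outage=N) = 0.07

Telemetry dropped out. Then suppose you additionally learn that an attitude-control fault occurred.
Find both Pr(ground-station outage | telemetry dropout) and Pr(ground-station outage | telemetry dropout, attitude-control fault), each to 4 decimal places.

For the numerator, keep only ground-station outage=true terms: 0.012896 + 0.006001 = 0.018897
Denominator P(telemetry dropout): 0.07×0.707×0.968 + 0.57×0.707×0.032 + 0.29×0.293×0.968 + 0.64×0.293×0.032 = 0.149054
P(ground-station outage | telemetry dropout) = 0.018897/0.149054 ≈ 0.1268

Now also conditioning on attitude-control fault=true:
P(telemetry dropout | attitude-control fault) = 0.29*0.968 + 0.64*0.032 = 0.280720 + 0.020480 = 0.301200
Restricting to configurations with ground-station outage present: 0.64*0.032 = 0.020480.
Hence the posterior is 0.020480/0.301200 ≈ 0.0680.
This is intercausal reasoning (explaining away): once attitude-control fault accounts for the telemetry dropout, ground-station outage becomes less likely.

Pr(ground-station outage | telemetry dropout) ≈ 0.1268; Pr(ground-station outage | telemetry dropout, attitude-control fault) ≈ 0.0680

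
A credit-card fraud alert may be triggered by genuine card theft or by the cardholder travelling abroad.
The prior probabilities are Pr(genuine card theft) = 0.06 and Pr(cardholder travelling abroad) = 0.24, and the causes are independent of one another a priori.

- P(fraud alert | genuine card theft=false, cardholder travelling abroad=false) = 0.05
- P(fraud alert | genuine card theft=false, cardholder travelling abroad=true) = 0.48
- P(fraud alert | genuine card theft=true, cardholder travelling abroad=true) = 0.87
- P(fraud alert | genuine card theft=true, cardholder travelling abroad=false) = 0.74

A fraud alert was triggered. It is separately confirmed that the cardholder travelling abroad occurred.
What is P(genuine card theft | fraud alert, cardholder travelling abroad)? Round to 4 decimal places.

P(genuine card theft | fraud alert, cardholder travelling abroad) ≈ 0.1037

Numerator (weight on configurations with genuine card theft): 0.87*0.06 = 0.052200
Denominator P(fraud alert | cardholder travelling abroad): 0.48*0.94 + 0.87*0.06 = 0.503400
Posterior = 0.052200 / 0.503400 ≈ 0.1037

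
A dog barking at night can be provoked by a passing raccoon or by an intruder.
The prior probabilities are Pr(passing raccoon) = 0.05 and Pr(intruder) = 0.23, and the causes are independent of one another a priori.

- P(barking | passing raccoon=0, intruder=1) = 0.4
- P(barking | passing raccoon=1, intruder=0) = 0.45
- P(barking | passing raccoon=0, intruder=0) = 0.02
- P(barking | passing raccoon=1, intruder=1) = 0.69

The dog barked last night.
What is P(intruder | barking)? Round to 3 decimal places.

By total probability over the 4 (passing raccoon, intruder) configurations:
  P(barking) = 0.02×0.95×0.77 + 0.4×0.95×0.23 + 0.45×0.05×0.77 + 0.69×0.05×0.23
        = 0.014630 + 0.087400 + 0.017325 + 0.007935 = 0.127290
Keeping only the intruder-present terms gives 0.095335, so
  P(intruder | barking) = 0.095335 / 0.127290 ≈ 0.749

P(intruder | barking) ≈ 0.749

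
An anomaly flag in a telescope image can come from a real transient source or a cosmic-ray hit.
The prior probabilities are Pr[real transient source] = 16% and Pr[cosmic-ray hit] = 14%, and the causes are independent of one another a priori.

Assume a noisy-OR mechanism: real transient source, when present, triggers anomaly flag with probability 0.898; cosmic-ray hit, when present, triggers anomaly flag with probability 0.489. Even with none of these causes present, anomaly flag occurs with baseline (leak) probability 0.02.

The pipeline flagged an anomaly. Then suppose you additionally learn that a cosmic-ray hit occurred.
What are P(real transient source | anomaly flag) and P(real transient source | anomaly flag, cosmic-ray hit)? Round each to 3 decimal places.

P(real transient source | anomaly flag) ≈ 0.665; P(real transient source | anomaly flag, cosmic-ray hit) ≈ 0.266

Under noisy-OR, P(anomaly flag | causes) = 1 − (1−0.02)·∏(1−qᵢ) over the active causes.
Weight on real transient source=true, given the evidence: 0.123846 + 0.021256 = 0.145102
The normalizing constant is 0.02·0.84·0.86 + 0.49922·0.84·0.14 + 0.90004·0.16·0.86 + 0.94892·0.16·0.14 = 0.218258
P(real transient source | anomaly flag) = 0.145102/0.218258 ≈ 0.665

Now also conditioning on cosmic-ray hit=true:
P(anomaly flag | cosmic-ray hit) = 0.49922×0.84 + 0.94892×0.16 = 0.419345 + 0.151827 = 0.571172
Of this, 0.151827 comes from 0.94892×0.16 (the real transient source=true cases).
So P(real transient source | anomaly flag, cosmic-ray hit) = 0.151827/0.571172 ≈ 0.266.
The drop from 0.665 to 0.266 is the explaining-away (discounting) effect.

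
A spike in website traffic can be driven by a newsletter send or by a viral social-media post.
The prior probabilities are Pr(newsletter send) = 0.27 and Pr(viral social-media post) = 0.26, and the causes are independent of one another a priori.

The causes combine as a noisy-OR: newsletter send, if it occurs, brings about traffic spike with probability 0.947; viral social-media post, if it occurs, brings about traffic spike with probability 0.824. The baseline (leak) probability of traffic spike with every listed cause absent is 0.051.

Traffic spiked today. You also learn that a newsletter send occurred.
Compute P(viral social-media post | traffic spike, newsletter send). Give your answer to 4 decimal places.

Under noisy-OR, P(traffic spike | causes) = 1 − (1−0.051)·∏(1−qᵢ) over the active causes.
Enumerate both values of viral social-media post and weight by the priors:
  P(traffic spike | newsletter send) = 0.949703·0.74 + 0.991148·0.26
        = 0.702780 + 0.257698 = 0.960478
Keeping only the viral social-media post-present terms gives 0.257698, so
  P(viral social-media post | traffic spike, newsletter send) = 0.257698 / 0.960478 ≈ 0.2683

P(viral social-media post | traffic spike, newsletter send) ≈ 0.2683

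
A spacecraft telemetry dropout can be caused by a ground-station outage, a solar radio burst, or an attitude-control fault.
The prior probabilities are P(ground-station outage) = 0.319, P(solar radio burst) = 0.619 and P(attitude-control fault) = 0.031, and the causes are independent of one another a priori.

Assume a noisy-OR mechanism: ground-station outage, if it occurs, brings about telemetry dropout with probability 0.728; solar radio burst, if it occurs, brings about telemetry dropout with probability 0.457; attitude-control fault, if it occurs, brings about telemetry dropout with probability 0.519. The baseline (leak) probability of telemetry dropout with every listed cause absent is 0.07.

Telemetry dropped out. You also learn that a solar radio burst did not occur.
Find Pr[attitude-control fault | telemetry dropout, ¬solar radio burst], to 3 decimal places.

Under noisy-OR, P(telemetry dropout | causes) = 1 − (1−0.07)·∏(1−qᵢ) over the active causes.
Numerator (weight on configurations with attitude-control fault): 0.011667 + 0.008686 = 0.020353
Denominator P(telemetry dropout | ¬solar radio burst): 0.07*0.681*0.969 + 0.55267*0.681*0.031 + 0.74704*0.319*0.969 + 0.878326*0.319*0.031 = 0.297463
Posterior = 0.020353 / 0.297463 ≈ 0.068

Pr[attitude-control fault | telemetry dropout, ¬solar radio burst] ≈ 0.068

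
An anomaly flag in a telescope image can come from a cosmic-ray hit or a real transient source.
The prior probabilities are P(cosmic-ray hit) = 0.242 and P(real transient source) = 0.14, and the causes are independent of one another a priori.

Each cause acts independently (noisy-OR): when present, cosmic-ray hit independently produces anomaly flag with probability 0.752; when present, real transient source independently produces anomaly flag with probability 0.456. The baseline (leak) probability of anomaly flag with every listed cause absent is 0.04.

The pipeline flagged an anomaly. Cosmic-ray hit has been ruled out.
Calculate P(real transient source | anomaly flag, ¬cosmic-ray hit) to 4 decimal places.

P(real transient source | anomaly flag, ¬cosmic-ray hit) ≈ 0.6604

Under noisy-OR, P(anomaly flag | causes) = 1 − (1−0.04)·∏(1−qᵢ) over the active causes.
Sum P(anomaly flag|·) weighted by the priors over both values of real transient source:
  P(anomaly flag | ¬cosmic-ray hit) = 0.04*0.86 + 0.47776*0.14
        = 0.034400 + 0.066886 = 0.101286
The terms with real transient source present sum to 0.066886, so
  P(real transient source | anomaly flag, ¬cosmic-ray hit) = 0.066886 / 0.101286 ≈ 0.6604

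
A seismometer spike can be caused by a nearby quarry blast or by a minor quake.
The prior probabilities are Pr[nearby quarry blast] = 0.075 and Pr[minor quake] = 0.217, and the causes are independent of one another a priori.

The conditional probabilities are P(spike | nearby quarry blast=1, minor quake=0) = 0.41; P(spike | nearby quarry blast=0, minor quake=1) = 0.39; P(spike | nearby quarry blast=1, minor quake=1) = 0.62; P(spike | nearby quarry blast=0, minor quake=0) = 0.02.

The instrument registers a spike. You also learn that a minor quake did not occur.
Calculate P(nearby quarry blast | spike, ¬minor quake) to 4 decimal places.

Enumerate both values of nearby quarry blast and weight by the priors:
  P(spike | ¬minor quake) = 0.02*0.925 + 0.41*0.075
        = 0.018500 + 0.030750 = 0.049250
Configurations with nearby quarry blast contribute 0.030750, so
  P(nearby quarry blast | spike, ¬minor quake) = 0.030750 / 0.049250 ≈ 0.6244

P(nearby quarry blast | spike, ¬minor quake) ≈ 0.6244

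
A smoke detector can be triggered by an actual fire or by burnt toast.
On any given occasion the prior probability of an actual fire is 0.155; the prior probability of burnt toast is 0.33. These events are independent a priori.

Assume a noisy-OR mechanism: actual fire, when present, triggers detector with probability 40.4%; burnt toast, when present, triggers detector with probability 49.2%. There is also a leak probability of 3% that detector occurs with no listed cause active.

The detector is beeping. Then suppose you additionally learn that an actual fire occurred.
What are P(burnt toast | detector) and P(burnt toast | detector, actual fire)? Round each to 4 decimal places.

P(burnt toast | detector) ≈ 0.7449; P(burnt toast | detector, actual fire) ≈ 0.4519

Under noisy-OR, P(detector | causes) = 1 − (1−0.03)·∏(1−qᵢ) over the active causes.
Enumerate the 4 (actual fire, burnt toast) configurations and weight by the priors:
  P(detector) = 0.03*0.845*0.67 + 0.50724*0.845*0.33 + 0.42188*0.155*0.67 + 0.706315*0.155*0.33
        = 0.016984 + 0.141444 + 0.043812 + 0.036128 = 0.238368
Configurations with burnt toast contribute 0.177572, so
  P(burnt toast | detector) = 0.177572 / 0.238368 ≈ 0.7449

With the extra evidence:
By total probability over both values of burnt toast:
  P(detector | actual fire) = 0.42188·0.67 + 0.706315·0.33
        = 0.282660 + 0.233084 = 0.515744
The terms with burnt toast present sum to 0.233084, so
  P(burnt toast | detector, actual fire) = 0.233084 / 0.515744 ≈ 0.4519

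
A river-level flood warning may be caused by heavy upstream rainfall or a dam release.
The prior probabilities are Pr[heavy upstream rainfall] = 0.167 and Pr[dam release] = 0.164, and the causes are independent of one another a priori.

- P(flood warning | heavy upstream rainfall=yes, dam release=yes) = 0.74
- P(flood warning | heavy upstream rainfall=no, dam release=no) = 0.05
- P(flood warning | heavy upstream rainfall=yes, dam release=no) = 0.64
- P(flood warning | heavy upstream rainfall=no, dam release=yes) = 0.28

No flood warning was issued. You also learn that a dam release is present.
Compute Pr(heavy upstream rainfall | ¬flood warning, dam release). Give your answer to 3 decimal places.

Numerator (weight on configurations with heavy upstream rainfall): 0.26*0.167 = 0.043420
Normalizer over all consistent configurations: 0.72*0.833 + 0.26*0.167 = 0.643180
P(heavy upstream rainfall | ¬flood warning, dam release) = 0.043420/0.643180 ≈ 0.068

Pr(heavy upstream rainfall | ¬flood warning, dam release) ≈ 0.068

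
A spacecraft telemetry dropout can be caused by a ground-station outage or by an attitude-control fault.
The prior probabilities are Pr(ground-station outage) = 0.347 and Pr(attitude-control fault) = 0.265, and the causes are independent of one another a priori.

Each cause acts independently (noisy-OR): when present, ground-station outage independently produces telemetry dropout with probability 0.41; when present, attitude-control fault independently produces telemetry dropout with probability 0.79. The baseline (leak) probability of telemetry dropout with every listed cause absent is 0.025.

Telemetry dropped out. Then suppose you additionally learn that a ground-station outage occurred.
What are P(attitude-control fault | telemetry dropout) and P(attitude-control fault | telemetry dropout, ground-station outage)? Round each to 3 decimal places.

Under noisy-OR, P(telemetry dropout | causes) = 1 − (1−0.025)·∏(1−qᵢ) over the active causes.
Enumerate the 4 (ground-station outage, attitude-control fault) configurations and weight by the priors:
  P(telemetry dropout) = 0.025·0.653·0.735 + 0.79525·0.653·0.265 + 0.42475·0.347·0.735 + 0.879197·0.347·0.265
        = 0.011999 + 0.137614 + 0.108330 + 0.080847 = 0.338790
The terms with attitude-control fault present sum to 0.218461, so
  P(attitude-control fault | telemetry dropout) = 0.218461 / 0.338790 ≈ 0.645

Now also conditioning on ground-station outage=true:
P(telemetry dropout | ground-station outage) = 0.42475*0.735 + 0.879197*0.265 = 0.312191 + 0.232987 = 0.545178
Restricting to configurations with attitude-control fault present: 0.879197*0.265 = 0.232987.
P(attitude-control fault | telemetry dropout, ground-station outage) = 0.232987 / 0.545178 ≈ 0.427
— ground-station outage explains away the evidence for attitude-control fault.

P(attitude-control fault | telemetry dropout) ≈ 0.645; P(attitude-control fault | telemetry dropout, ground-station outage) ≈ 0.427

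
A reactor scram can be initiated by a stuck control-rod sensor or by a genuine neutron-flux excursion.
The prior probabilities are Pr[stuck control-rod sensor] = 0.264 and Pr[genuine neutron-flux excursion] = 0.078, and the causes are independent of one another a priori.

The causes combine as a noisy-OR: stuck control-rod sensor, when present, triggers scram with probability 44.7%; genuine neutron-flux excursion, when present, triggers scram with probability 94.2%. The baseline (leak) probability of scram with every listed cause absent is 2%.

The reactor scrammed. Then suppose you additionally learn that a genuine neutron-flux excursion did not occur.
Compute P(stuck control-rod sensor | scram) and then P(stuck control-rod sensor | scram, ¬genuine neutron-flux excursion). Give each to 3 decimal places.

P(stuck control-rod sensor | scram) ≈ 0.660; P(stuck control-rod sensor | scram, ¬genuine neutron-flux excursion) ≈ 0.891

Under noisy-OR, P(scram | causes) = 1 − (1−0.02)·∏(1−qᵢ) over the active causes.
P(scram) = 0.02·0.736·0.922 + 0.94316·0.736·0.078 + 0.45806·0.264·0.922 + 0.968567·0.264·0.078 = 0.013572 + 0.054145 + 0.111495 + 0.019945 = 0.199157
Of this, 0.131440 comes from 0.111495 + 0.019945 (the stuck control-rod sensor=true cases).
P(stuck control-rod sensor | scram) = 0.131440 / 0.199157 ≈ 0.660

Now also conditioning on genuine neutron-flux excursion≠true:
Sum P(scram|·) weighted by the priors over both values of stuck control-rod sensor:
  P(scram | ¬genuine neutron-flux excursion) = 0.02×0.736 + 0.45806×0.264
        = 0.014720 + 0.120928 = 0.135648
Configurations with stuck control-rod sensor contribute 0.120928, so
  P(stuck control-rod sensor | scram, ¬genuine neutron-flux excursion) = 0.120928 / 0.135648 ≈ 0.891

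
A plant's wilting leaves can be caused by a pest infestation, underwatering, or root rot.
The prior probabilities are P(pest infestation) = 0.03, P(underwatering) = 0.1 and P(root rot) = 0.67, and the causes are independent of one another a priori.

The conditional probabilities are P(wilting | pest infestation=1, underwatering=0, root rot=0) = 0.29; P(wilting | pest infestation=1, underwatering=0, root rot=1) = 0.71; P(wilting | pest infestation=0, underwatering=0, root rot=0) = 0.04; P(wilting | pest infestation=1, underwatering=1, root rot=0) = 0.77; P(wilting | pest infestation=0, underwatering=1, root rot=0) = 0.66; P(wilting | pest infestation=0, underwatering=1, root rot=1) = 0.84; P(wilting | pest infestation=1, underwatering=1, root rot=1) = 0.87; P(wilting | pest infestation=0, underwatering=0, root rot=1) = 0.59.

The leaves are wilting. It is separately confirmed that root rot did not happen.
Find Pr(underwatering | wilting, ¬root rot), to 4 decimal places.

Enumerate the 4 (pest infestation, underwatering) configurations and weight by the priors:
  P(wilting | ¬root rot) = 0.04×0.97×0.9 + 0.66×0.97×0.1 + 0.29×0.03×0.9 + 0.77×0.03×0.1
        = 0.034920 + 0.064020 + 0.007830 + 0.002310 = 0.109080
Configurations with underwatering contribute 0.066330, so
  P(underwatering | wilting, ¬root rot) = 0.066330 / 0.109080 ≈ 0.6081

Pr(underwatering | wilting, ¬root rot) ≈ 0.6081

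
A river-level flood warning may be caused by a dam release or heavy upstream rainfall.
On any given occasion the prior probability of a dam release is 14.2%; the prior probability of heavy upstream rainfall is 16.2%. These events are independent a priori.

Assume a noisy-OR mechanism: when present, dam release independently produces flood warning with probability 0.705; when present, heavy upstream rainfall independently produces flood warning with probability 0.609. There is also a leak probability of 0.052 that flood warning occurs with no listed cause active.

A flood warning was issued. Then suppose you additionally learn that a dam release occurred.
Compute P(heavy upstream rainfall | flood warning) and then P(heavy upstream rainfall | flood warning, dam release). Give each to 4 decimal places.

Under noisy-OR, P(flood warning | causes) = 1 − (1−0.052)·∏(1−qᵢ) over the active causes.
By total probability over the 4 (dam release, heavy upstream rainfall) configurations:
  P(flood warning) = 0.052*0.858*0.838 + 0.629332*0.858*0.162 + 0.72034*0.142*0.838 + 0.890653*0.142*0.162
        = 0.037388 + 0.087475 + 0.085718 + 0.020489 = 0.231070
Configurations with heavy upstream rainfall contribute 0.107964, so
  P(heavy upstream rainfall | flood warning) = 0.107964 / 0.231070 ≈ 0.4672

Now condition on the additional information:
Numerator (weight on configurations with heavy upstream rainfall): 0.890653·0.162 = 0.144286
The normalizing constant is 0.72034·0.838 + 0.890653·0.162 = 0.747931
Posterior = 0.144286 / 0.747931 ≈ 0.1929
Conditioning on dam release lowers the posterior on heavy upstream rainfall: the classic explaining-away effect in a common-effect structure.

P(heavy upstream rainfall | flood warning) ≈ 0.4672; P(heavy upstream rainfall | flood warning, dam release) ≈ 0.1929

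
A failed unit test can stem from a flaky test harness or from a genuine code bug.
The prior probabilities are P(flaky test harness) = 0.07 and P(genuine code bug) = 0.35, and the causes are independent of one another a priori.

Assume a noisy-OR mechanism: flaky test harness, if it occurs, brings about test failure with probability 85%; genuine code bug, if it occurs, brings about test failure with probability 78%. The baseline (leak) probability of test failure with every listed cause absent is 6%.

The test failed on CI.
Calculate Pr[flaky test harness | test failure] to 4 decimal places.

Pr[flaky test harness | test failure] ≈ 0.1758

Under noisy-OR, P(test failure | causes) = 1 − (1−0.06)·∏(1−qᵢ) over the active causes.
For the numerator, keep only flaky test harness=true terms: 0.039085 + 0.023740 = 0.062825
The normalizing constant is 0.06·0.93·0.65 + 0.7932·0.93·0.35 + 0.859·0.07·0.65 + 0.96898·0.07·0.35 = 0.357282
Posterior = 0.062825 / 0.357282 ≈ 0.1758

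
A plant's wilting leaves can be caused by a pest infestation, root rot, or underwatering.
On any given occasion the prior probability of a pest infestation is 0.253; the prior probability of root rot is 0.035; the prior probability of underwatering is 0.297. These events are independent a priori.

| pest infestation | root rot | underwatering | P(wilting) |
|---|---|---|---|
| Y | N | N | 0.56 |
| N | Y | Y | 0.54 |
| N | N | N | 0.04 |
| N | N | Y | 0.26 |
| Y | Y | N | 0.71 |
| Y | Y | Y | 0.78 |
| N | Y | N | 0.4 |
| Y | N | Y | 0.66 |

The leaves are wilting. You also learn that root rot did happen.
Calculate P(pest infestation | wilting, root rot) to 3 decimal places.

Numerator (weight on configurations with pest infestation): 0.126280 + 0.058610 = 0.184890
The normalizing constant is 0.4×0.747×0.703 + 0.54×0.747×0.297 + 0.71×0.253×0.703 + 0.78×0.253×0.297 = 0.514750
P(pest infestation | wilting, root rot) = 0.184890/0.514750 ≈ 0.359

P(pest infestation | wilting, root rot) ≈ 0.359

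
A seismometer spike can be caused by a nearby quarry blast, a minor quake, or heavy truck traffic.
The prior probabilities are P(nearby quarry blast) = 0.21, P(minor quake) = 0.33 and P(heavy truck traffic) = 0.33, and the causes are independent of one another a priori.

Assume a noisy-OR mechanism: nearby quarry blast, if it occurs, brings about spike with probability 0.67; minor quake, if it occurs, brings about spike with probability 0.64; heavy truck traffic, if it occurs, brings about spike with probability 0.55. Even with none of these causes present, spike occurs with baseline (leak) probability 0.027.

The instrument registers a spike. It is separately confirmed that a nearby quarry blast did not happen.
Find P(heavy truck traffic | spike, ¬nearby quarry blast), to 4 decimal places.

P(heavy truck traffic | spike, ¬nearby quarry blast) ≈ 0.5810

Under noisy-OR, P(spike | causes) = 1 − (1−0.027)·∏(1−qᵢ) over the active causes.
For the numerator, keep only heavy truck traffic=true terms: 0.124291 + 0.091735 = 0.216026
Normalizer over all consistent configurations: 0.027×0.67×0.67 + 0.56215×0.67×0.33 + 0.64972×0.33×0.67 + 0.842374×0.33×0.33 = 0.371799
Posterior = 0.216026 / 0.371799 ≈ 0.5810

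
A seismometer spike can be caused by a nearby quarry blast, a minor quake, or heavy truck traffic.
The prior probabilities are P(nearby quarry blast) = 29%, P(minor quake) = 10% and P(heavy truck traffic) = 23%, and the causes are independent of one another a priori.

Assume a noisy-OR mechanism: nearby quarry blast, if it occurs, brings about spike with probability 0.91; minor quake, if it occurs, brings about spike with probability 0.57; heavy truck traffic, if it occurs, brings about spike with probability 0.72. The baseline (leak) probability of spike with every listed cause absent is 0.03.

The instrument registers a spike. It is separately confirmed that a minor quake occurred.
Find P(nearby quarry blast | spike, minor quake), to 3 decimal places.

Under noisy-OR, P(spike | causes) = 1 − (1−0.03)·∏(1−qᵢ) over the active causes.
P(spike | minor quake) = 0.5829×0.71×0.77 + 0.883212×0.71×0.23 + 0.962461×0.29×0.77 + 0.989489×0.29×0.23 = 0.318671 + 0.144229 + 0.214918 + 0.065999 = 0.743817
Of this, 0.280917 comes from 0.214918 + 0.065999 (the nearby quarry blast=true cases).
So P(nearby quarry blast | spike, minor quake) = 0.280917/0.743817 ≈ 0.378.

P(nearby quarry blast | spike, minor quake) ≈ 0.378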